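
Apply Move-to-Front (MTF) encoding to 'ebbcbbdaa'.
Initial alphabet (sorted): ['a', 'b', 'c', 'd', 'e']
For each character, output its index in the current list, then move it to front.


MTF encoding:
'e': index 4 in ['a', 'b', 'c', 'd', 'e'] -> ['e', 'a', 'b', 'c', 'd']
'b': index 2 in ['e', 'a', 'b', 'c', 'd'] -> ['b', 'e', 'a', 'c', 'd']
'b': index 0 in ['b', 'e', 'a', 'c', 'd'] -> ['b', 'e', 'a', 'c', 'd']
'c': index 3 in ['b', 'e', 'a', 'c', 'd'] -> ['c', 'b', 'e', 'a', 'd']
'b': index 1 in ['c', 'b', 'e', 'a', 'd'] -> ['b', 'c', 'e', 'a', 'd']
'b': index 0 in ['b', 'c', 'e', 'a', 'd'] -> ['b', 'c', 'e', 'a', 'd']
'd': index 4 in ['b', 'c', 'e', 'a', 'd'] -> ['d', 'b', 'c', 'e', 'a']
'a': index 4 in ['d', 'b', 'c', 'e', 'a'] -> ['a', 'd', 'b', 'c', 'e']
'a': index 0 in ['a', 'd', 'b', 'c', 'e'] -> ['a', 'd', 'b', 'c', 'e']


Output: [4, 2, 0, 3, 1, 0, 4, 4, 0]


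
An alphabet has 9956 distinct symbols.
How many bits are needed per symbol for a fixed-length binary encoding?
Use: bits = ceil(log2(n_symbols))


log2(9956) = 13.2814
Bracket: 2^13 = 8192 < 9956 <= 2^14 = 16384
So ceil(log2(9956)) = 14

bits = ceil(log2(9956)) = ceil(13.2814) = 14 bits


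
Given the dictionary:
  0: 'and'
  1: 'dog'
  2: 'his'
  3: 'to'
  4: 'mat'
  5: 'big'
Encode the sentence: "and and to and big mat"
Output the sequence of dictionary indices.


Look up each word in the dictionary:
  'and' -> 0
  'and' -> 0
  'to' -> 3
  'and' -> 0
  'big' -> 5
  'mat' -> 4

Encoded: [0, 0, 3, 0, 5, 4]


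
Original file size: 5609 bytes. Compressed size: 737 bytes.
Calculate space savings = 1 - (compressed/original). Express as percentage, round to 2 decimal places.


ratio = compressed/original = 737/5609 = 0.131396
savings = 1 - ratio = 1 - 0.131396 = 0.868604
as a percentage: 0.868604 * 100 = 86.86%

Space savings = 1 - 737/5609 = 86.86%


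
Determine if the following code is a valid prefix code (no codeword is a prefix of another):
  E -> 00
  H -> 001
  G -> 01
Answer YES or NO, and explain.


Checking each pair (does one codeword prefix another?):
  E='00' vs H='001': prefix -- VIOLATION

NO -- this is NOT a valid prefix code. E (00) is a prefix of H (001).


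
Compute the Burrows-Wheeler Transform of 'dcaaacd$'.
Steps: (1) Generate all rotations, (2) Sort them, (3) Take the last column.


Rotations (sorted):
  0: $dcaaacd -> last char: d
  1: aaacd$dc -> last char: c
  2: aacd$dca -> last char: a
  3: acd$dcaa -> last char: a
  4: caaacd$d -> last char: d
  5: cd$dcaaa -> last char: a
  6: d$dcaaac -> last char: c
  7: dcaaacd$ -> last char: $


BWT = dcaadac$


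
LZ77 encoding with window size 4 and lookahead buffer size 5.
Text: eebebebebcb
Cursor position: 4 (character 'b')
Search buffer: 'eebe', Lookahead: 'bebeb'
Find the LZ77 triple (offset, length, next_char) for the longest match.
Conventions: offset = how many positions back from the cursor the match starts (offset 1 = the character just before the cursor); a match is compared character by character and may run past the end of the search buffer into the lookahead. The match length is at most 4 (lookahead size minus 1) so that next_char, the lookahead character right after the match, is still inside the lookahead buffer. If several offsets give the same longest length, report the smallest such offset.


Try each offset into the search buffer:
  offset=1 (pos 3, char 'e'): match length 0
  offset=2 (pos 2, char 'b'): match length 4
  offset=3 (pos 1, char 'e'): match length 0
  offset=4 (pos 0, char 'e'): match length 0
Longest match has length 4 at offset 2.
next_char = character at position 4 + 4 = 8 -> 'b'

Best match: offset=2, length=4 (matching 'bebe' starting at position 2)
LZ77 triple: (2, 4, 'b')


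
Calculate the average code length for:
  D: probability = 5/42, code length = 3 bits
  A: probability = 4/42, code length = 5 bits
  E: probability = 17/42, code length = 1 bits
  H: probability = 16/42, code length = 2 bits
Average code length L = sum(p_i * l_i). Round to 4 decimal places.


Weighted contributions p_i * l_i:
  D: (5/42) * 3 = 15/42
  A: (4/42) * 5 = 20/42
  E: (17/42) * 1 = 17/42
  H: (16/42) * 2 = 32/42
Sum = (15 + 20 + 17 + 32)/42 = 84/42

L = 84/42 = 2.0000 bits/symbol


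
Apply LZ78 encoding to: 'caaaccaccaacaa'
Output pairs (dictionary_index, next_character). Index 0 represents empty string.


LZ78 encoding steps:
Dictionary: {0: ''}
Step 1: w='' (idx 0), next='c' -> output (0, 'c'), add 'c' as idx 1
Step 2: w='' (idx 0), next='a' -> output (0, 'a'), add 'a' as idx 2
Step 3: w='a' (idx 2), next='a' -> output (2, 'a'), add 'aa' as idx 3
Step 4: w='c' (idx 1), next='c' -> output (1, 'c'), add 'cc' as idx 4
Step 5: w='a' (idx 2), next='c' -> output (2, 'c'), add 'ac' as idx 5
Step 6: w='c' (idx 1), next='a' -> output (1, 'a'), add 'ca' as idx 6
Step 7: w='ac' (idx 5), next='a' -> output (5, 'a'), add 'aca' as idx 7
Step 8: w='a' (idx 2), end of input -> output (2, '')


Encoded: [(0, 'c'), (0, 'a'), (2, 'a'), (1, 'c'), (2, 'c'), (1, 'a'), (5, 'a'), (2, '')]


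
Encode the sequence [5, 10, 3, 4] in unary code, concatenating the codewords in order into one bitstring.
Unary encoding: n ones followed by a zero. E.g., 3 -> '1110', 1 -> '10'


Encode each number as n ones followed by a terminating 0:
  5 -> 111110 (6 bits)
  10 -> 11111111110 (11 bits)
  3 -> 1110 (4 bits)
  4 -> 11110 (5 bits)
Total length = 6 + 11 + 4 + 5 = 26 bits.

Unary([5, 10, 3, 4]) = 11111011111111110111011110 (26 bits)


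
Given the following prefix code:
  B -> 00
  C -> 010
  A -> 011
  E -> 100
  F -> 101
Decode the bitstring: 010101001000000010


Decoding step by step:
Bits 010 -> C
Bits 101 -> F
Bits 00 -> B
Bits 100 -> E
Bits 00 -> B
Bits 00 -> B
Bits 010 -> C


Decoded message: CFBEBBC


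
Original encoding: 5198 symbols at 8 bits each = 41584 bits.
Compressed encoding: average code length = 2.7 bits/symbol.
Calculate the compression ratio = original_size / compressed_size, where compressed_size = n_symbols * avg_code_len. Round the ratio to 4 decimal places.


original_size = n_symbols * orig_bits = 5198 * 8 = 41584 bits
compressed_size = n_symbols * avg_code_len = 5198 * 2.7 = 14034.6 bits
ratio = original_size / compressed_size = 41584 / 14034.6 = 2.963

Compression ratio = 2.963


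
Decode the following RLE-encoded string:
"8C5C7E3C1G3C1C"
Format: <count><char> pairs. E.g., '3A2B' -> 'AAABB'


Expanding each <count><char> pair:
  8C -> 'CCCCCCCC'
  5C -> 'CCCCC'
  7E -> 'EEEEEEE'
  3C -> 'CCC'
  1G -> 'G'
  3C -> 'CCC'
  1C -> 'C'

Decoded = CCCCCCCCCCCCCEEEEEEECCCGCCCC


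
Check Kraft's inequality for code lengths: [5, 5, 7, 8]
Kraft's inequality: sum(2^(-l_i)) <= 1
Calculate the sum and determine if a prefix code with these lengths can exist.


Sum = 2^(-5) + 2^(-5) + 2^(-7) + 2^(-8)
    = 0.03125 + 0.03125 + 0.0078125 + 0.00390625
    = 19/256 = 0.07421875
Since 0.07421875 <= 1, Kraft's inequality IS satisfied.
A prefix code with these lengths CAN exist.

Kraft sum = 0.07421875. Satisfied.


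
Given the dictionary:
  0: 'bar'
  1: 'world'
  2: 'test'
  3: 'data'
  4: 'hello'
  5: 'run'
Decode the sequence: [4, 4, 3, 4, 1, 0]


Look up each index in the dictionary:
  4 -> 'hello'
  4 -> 'hello'
  3 -> 'data'
  4 -> 'hello'
  1 -> 'world'
  0 -> 'bar'

Decoded: "hello hello data hello world bar"


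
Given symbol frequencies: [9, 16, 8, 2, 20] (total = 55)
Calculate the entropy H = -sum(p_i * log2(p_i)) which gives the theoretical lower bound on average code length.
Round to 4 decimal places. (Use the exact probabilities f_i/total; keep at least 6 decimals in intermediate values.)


Per-symbol terms -p_i * log2(p_i) with p_i = f_i/55:
  p = 9/55 = 0.163636: log2(p) = -2.611435, -p*log2(p) = 0.427326
  p = 16/55 = 0.290909: log2(p) = -1.781360, -p*log2(p) = 0.518214
  p = 8/55 = 0.145455: log2(p) = -2.781360, -p*log2(p) = 0.404561
  p = 2/55 = 0.036364: log2(p) = -4.781360, -p*log2(p) = 0.173868
  p = 20/55 = 0.363636: log2(p) = -1.459432, -p*log2(p) = 0.530702
H = 0.427326 + 0.518214 + 0.404561 + 0.173868 + 0.530702 = 2.054671

H = 2.0547 bits/symbol


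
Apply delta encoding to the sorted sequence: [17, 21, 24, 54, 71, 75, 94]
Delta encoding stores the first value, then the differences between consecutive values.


First value: 17
Deltas:
  21 - 17 = 4
  24 - 21 = 3
  54 - 24 = 30
  71 - 54 = 17
  75 - 71 = 4
  94 - 75 = 19


Delta encoded: [17, 4, 3, 30, 17, 4, 19]


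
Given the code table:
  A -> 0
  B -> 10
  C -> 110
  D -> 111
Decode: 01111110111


Decoding:
0 -> A
111 -> D
111 -> D
0 -> A
111 -> D


Result: ADDAD


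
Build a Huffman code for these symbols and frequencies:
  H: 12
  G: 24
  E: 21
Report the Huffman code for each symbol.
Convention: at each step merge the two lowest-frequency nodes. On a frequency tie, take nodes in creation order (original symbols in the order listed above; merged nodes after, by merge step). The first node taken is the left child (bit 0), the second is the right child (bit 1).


Huffman tree construction:
Step 1: Merge H(12) + E(21) = 33
Step 2: Merge G(24) + (H+E)(33) = 57
Read each symbol's code off the tree from the root (left child = 0, right child = 1).

Codes:
  H: 10 (length 2)
  G: 0 (length 1)
  E: 11 (length 2)
Average code length: 90/57 = 1.5789 bits/symbol


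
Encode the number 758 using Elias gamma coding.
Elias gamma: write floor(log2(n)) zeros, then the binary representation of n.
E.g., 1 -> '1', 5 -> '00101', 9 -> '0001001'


num_bits = floor(log2(758)) + 1 = 10
leading_zeros = num_bits - 1 = 9
binary(758) = 1011110110

Elias gamma(758) = '000000000' + '1011110110' = 0000000001011110110 (19 bits)


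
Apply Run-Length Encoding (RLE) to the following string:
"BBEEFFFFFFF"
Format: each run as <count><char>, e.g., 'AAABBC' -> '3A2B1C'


Scanning runs left to right:
  i=0: run of 'B' x 2 -> '2B'
  i=2: run of 'E' x 2 -> '2E'
  i=4: run of 'F' x 7 -> '7F'

RLE = 2B2E7F


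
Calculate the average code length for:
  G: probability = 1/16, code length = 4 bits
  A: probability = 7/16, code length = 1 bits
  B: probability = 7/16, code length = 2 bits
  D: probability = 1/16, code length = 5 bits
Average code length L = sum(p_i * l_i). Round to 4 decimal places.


Weighted contributions p_i * l_i:
  G: (1/16) * 4 = 4/16
  A: (7/16) * 1 = 7/16
  B: (7/16) * 2 = 14/16
  D: (1/16) * 5 = 5/16
Sum = (4 + 7 + 14 + 5)/16 = 30/16

L = 30/16 = 1.8750 bits/symbol


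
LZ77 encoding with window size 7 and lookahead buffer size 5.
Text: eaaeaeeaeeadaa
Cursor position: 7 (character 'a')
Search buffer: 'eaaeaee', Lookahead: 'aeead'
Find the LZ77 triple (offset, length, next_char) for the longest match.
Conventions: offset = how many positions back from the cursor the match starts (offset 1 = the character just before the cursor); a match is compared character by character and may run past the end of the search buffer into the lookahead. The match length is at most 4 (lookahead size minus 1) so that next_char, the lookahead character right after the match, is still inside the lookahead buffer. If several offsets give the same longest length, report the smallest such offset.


Try each offset into the search buffer:
  offset=1 (pos 6, char 'e'): match length 0
  offset=2 (pos 5, char 'e'): match length 0
  offset=3 (pos 4, char 'a'): match length 4
  offset=4 (pos 3, char 'e'): match length 0
  offset=5 (pos 2, char 'a'): match length 2
  offset=6 (pos 1, char 'a'): match length 1
  offset=7 (pos 0, char 'e'): match length 0
Longest match has length 4 at offset 3.
next_char = character at position 7 + 4 = 11 -> 'd'

Best match: offset=3, length=4 (matching 'aeea' starting at position 4)
LZ77 triple: (3, 4, 'd')


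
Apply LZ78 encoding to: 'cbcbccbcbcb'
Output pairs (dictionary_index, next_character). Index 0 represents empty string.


LZ78 encoding steps:
Dictionary: {0: ''}
Step 1: w='' (idx 0), next='c' -> output (0, 'c'), add 'c' as idx 1
Step 2: w='' (idx 0), next='b' -> output (0, 'b'), add 'b' as idx 2
Step 3: w='c' (idx 1), next='b' -> output (1, 'b'), add 'cb' as idx 3
Step 4: w='c' (idx 1), next='c' -> output (1, 'c'), add 'cc' as idx 4
Step 5: w='b' (idx 2), next='c' -> output (2, 'c'), add 'bc' as idx 5
Step 6: w='bc' (idx 5), next='b' -> output (5, 'b'), add 'bcb' as idx 6


Encoded: [(0, 'c'), (0, 'b'), (1, 'b'), (1, 'c'), (2, 'c'), (5, 'b')]


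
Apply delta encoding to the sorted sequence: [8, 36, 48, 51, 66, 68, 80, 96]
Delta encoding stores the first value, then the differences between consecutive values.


First value: 8
Deltas:
  36 - 8 = 28
  48 - 36 = 12
  51 - 48 = 3
  66 - 51 = 15
  68 - 66 = 2
  80 - 68 = 12
  96 - 80 = 16


Delta encoded: [8, 28, 12, 3, 15, 2, 12, 16]


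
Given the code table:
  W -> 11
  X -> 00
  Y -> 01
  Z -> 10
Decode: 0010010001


Decoding:
00 -> X
10 -> Z
01 -> Y
00 -> X
01 -> Y


Result: XZYXY


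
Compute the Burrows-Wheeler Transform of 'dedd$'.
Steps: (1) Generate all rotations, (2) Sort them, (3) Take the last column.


Rotations (sorted):
  0: $dedd -> last char: d
  1: d$ded -> last char: d
  2: dd$de -> last char: e
  3: dedd$ -> last char: $
  4: edd$d -> last char: d


BWT = dde$d


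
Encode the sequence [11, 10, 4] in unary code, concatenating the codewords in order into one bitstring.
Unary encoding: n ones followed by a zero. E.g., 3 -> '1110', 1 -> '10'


Encode each number as n ones followed by a terminating 0:
  11 -> 111111111110 (12 bits)
  10 -> 11111111110 (11 bits)
  4 -> 11110 (5 bits)
Total length = 12 + 11 + 5 = 28 bits.

Unary([11, 10, 4]) = 1111111111101111111111011110 (28 bits)


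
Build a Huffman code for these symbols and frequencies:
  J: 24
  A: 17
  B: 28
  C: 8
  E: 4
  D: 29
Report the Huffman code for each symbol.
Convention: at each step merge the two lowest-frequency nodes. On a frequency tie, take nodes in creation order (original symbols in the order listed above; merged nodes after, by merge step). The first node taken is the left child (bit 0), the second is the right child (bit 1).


Huffman tree construction:
Step 1: Merge E(4) + C(8) = 12
Step 2: Merge (E+C)(12) + A(17) = 29
Step 3: Merge J(24) + B(28) = 52
Step 4: Merge D(29) + ((E+C)+A)(29) = 58
Step 5: Merge (J+B)(52) + (D+((E+C)+A))(58) = 110
Read each symbol's code off the tree from the root (left child = 0, right child = 1).

Codes:
  J: 00 (length 2)
  A: 111 (length 3)
  B: 01 (length 2)
  C: 1101 (length 4)
  E: 1100 (length 4)
  D: 10 (length 2)
Average code length: 261/110 = 2.3727 bits/symbol


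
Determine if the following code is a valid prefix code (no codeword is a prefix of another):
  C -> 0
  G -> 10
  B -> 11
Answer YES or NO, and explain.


Checking each pair (does one codeword prefix another?):
  C='0' vs G='10': no prefix
  C='0' vs B='11': no prefix
  G='10' vs C='0': no prefix
  G='10' vs B='11': no prefix
  B='11' vs C='0': no prefix
  B='11' vs G='10': no prefix
No violation found over all pairs.

YES -- this is a valid prefix code. No codeword is a prefix of any other codeword.


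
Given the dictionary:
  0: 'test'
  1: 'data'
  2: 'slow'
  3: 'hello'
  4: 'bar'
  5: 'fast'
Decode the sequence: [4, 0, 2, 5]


Look up each index in the dictionary:
  4 -> 'bar'
  0 -> 'test'
  2 -> 'slow'
  5 -> 'fast'

Decoded: "bar test slow fast"


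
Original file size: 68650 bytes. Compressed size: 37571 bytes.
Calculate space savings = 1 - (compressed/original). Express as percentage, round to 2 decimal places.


ratio = compressed/original = 37571/68650 = 0.547283
savings = 1 - ratio = 1 - 0.547283 = 0.452717
as a percentage: 0.452717 * 100 = 45.27%

Space savings = 1 - 37571/68650 = 45.27%


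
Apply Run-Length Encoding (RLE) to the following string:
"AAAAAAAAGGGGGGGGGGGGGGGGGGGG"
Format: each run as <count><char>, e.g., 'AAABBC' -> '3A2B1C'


Scanning runs left to right:
  i=0: run of 'A' x 8 -> '8A'
  i=8: run of 'G' x 20 -> '20G'

RLE = 8A20G


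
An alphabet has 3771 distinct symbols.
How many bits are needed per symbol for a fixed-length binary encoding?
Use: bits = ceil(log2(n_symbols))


log2(3771) = 11.8807
Bracket: 2^11 = 2048 < 3771 <= 2^12 = 4096
So ceil(log2(3771)) = 12

bits = ceil(log2(3771)) = ceil(11.8807) = 12 bits


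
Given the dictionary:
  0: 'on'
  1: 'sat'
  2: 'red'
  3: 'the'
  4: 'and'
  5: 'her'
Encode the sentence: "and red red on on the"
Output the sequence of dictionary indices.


Look up each word in the dictionary:
  'and' -> 4
  'red' -> 2
  'red' -> 2
  'on' -> 0
  'on' -> 0
  'the' -> 3

Encoded: [4, 2, 2, 0, 0, 3]


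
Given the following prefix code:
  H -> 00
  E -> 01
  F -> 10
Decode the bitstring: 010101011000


Decoding step by step:
Bits 01 -> E
Bits 01 -> E
Bits 01 -> E
Bits 01 -> E
Bits 10 -> F
Bits 00 -> H


Decoded message: EEEEFH


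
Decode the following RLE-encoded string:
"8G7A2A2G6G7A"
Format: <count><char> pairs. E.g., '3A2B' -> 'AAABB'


Expanding each <count><char> pair:
  8G -> 'GGGGGGGG'
  7A -> 'AAAAAAA'
  2A -> 'AA'
  2G -> 'GG'
  6G -> 'GGGGGG'
  7A -> 'AAAAAAA'

Decoded = GGGGGGGGAAAAAAAAAGGGGGGGGAAAAAAA


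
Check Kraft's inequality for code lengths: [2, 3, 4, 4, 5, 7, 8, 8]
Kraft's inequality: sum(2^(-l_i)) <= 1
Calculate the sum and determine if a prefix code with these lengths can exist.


Sum = 2^(-2) + 2^(-3) + 2^(-4) + 2^(-4) + 2^(-5) + 2^(-7) + 2^(-8) + 2^(-8)
    = 0.25 + 0.125 + 0.0625 + 0.0625 + 0.03125 + 0.0078125 + 0.00390625 + 0.00390625
    = 140/256 = 0.546875
Since 0.546875 <= 1, Kraft's inequality IS satisfied.
A prefix code with these lengths CAN exist.

Kraft sum = 0.546875. Satisfied.


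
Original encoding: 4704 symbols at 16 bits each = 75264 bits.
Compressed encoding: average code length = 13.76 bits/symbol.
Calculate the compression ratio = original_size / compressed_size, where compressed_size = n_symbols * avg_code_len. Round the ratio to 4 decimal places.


original_size = n_symbols * orig_bits = 4704 * 16 = 75264 bits
compressed_size = n_symbols * avg_code_len = 4704 * 13.76 = 64727.04 bits
ratio = original_size / compressed_size = 75264 / 64727.04 = 1.1628

Compression ratio = 1.1628


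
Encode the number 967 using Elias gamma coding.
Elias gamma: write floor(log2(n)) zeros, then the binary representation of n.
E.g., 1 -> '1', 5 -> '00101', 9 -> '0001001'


num_bits = floor(log2(967)) + 1 = 10
leading_zeros = num_bits - 1 = 9
binary(967) = 1111000111

Elias gamma(967) = '000000000' + '1111000111' = 0000000001111000111 (19 bits)


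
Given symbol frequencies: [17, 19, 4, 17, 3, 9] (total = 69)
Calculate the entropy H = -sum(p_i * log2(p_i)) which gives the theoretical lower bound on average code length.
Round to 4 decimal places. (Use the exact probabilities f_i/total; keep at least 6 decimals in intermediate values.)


Per-symbol terms -p_i * log2(p_i) with p_i = f_i/69:
  p = 17/69 = 0.246377: log2(p) = -2.021062, -p*log2(p) = 0.497943
  p = 19/69 = 0.275362: log2(p) = -1.860597, -p*log2(p) = 0.512338
  p = 4/69 = 0.057971: log2(p) = -4.108524, -p*log2(p) = 0.238175
  p = 17/69 = 0.246377: log2(p) = -2.021062, -p*log2(p) = 0.497943
  p = 3/69 = 0.043478: log2(p) = -4.523562, -p*log2(p) = 0.196677
  p = 9/69 = 0.130435: log2(p) = -2.938599, -p*log2(p) = 0.383296
H = 0.497943 + 0.512338 + 0.238175 + 0.497943 + 0.196677 + 0.383296 = 2.326372

H = 2.3264 bits/symbol


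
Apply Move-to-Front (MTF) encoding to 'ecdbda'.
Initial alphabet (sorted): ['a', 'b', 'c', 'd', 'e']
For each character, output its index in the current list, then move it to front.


MTF encoding:
'e': index 4 in ['a', 'b', 'c', 'd', 'e'] -> ['e', 'a', 'b', 'c', 'd']
'c': index 3 in ['e', 'a', 'b', 'c', 'd'] -> ['c', 'e', 'a', 'b', 'd']
'd': index 4 in ['c', 'e', 'a', 'b', 'd'] -> ['d', 'c', 'e', 'a', 'b']
'b': index 4 in ['d', 'c', 'e', 'a', 'b'] -> ['b', 'd', 'c', 'e', 'a']
'd': index 1 in ['b', 'd', 'c', 'e', 'a'] -> ['d', 'b', 'c', 'e', 'a']
'a': index 4 in ['d', 'b', 'c', 'e', 'a'] -> ['a', 'd', 'b', 'c', 'e']


Output: [4, 3, 4, 4, 1, 4]


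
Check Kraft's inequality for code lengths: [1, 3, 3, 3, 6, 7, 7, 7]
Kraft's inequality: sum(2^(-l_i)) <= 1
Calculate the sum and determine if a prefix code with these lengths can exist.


Sum = 2^(-1) + 2^(-3) + 2^(-3) + 2^(-3) + 2^(-6) + 2^(-7) + 2^(-7) + 2^(-7)
    = 0.5 + 0.125 + 0.125 + 0.125 + 0.015625 + 0.0078125 + 0.0078125 + 0.0078125
    = 117/128 = 0.9140625
Since 0.9140625 <= 1, Kraft's inequality IS satisfied.
A prefix code with these lengths CAN exist.

Kraft sum = 0.9140625. Satisfied.


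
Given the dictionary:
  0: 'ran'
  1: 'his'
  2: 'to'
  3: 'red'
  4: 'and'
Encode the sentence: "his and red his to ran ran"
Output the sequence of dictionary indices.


Look up each word in the dictionary:
  'his' -> 1
  'and' -> 4
  'red' -> 3
  'his' -> 1
  'to' -> 2
  'ran' -> 0
  'ran' -> 0

Encoded: [1, 4, 3, 1, 2, 0, 0]


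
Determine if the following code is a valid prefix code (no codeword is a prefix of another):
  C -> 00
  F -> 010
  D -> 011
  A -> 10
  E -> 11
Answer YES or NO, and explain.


Checking each pair (does one codeword prefix another?):
  C='00' vs F='010': no prefix
  C='00' vs D='011': no prefix
  C='00' vs A='10': no prefix
  C='00' vs E='11': no prefix
  F='010' vs C='00': no prefix
  F='010' vs D='011': no prefix
  F='010' vs A='10': no prefix
  F='010' vs E='11': no prefix
  D='011' vs C='00': no prefix
  D='011' vs F='010': no prefix
  D='011' vs A='10': no prefix
  D='011' vs E='11': no prefix
  A='10' vs C='00': no prefix
  A='10' vs F='010': no prefix
  A='10' vs D='011': no prefix
  A='10' vs E='11': no prefix
  E='11' vs C='00': no prefix
  E='11' vs F='010': no prefix
  E='11' vs D='011': no prefix
  E='11' vs A='10': no prefix
No violation found over all pairs.

YES -- this is a valid prefix code. No codeword is a prefix of any other codeword.


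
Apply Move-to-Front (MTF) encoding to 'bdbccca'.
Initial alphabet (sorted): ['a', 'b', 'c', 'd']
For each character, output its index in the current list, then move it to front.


MTF encoding:
'b': index 1 in ['a', 'b', 'c', 'd'] -> ['b', 'a', 'c', 'd']
'd': index 3 in ['b', 'a', 'c', 'd'] -> ['d', 'b', 'a', 'c']
'b': index 1 in ['d', 'b', 'a', 'c'] -> ['b', 'd', 'a', 'c']
'c': index 3 in ['b', 'd', 'a', 'c'] -> ['c', 'b', 'd', 'a']
'c': index 0 in ['c', 'b', 'd', 'a'] -> ['c', 'b', 'd', 'a']
'c': index 0 in ['c', 'b', 'd', 'a'] -> ['c', 'b', 'd', 'a']
'a': index 3 in ['c', 'b', 'd', 'a'] -> ['a', 'c', 'b', 'd']


Output: [1, 3, 1, 3, 0, 0, 3]


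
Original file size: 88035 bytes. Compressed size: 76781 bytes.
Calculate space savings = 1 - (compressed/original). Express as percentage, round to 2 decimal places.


ratio = compressed/original = 76781/88035 = 0.872164
savings = 1 - ratio = 1 - 0.872164 = 0.127836
as a percentage: 0.127836 * 100 = 12.78%

Space savings = 1 - 76781/88035 = 12.78%


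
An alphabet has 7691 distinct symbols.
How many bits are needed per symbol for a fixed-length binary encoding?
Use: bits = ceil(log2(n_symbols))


log2(7691) = 12.909
Bracket: 2^12 = 4096 < 7691 <= 2^13 = 8192
So ceil(log2(7691)) = 13

bits = ceil(log2(7691)) = ceil(12.909) = 13 bits


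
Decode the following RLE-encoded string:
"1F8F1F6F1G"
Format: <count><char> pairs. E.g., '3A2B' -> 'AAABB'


Expanding each <count><char> pair:
  1F -> 'F'
  8F -> 'FFFFFFFF'
  1F -> 'F'
  6F -> 'FFFFFF'
  1G -> 'G'

Decoded = FFFFFFFFFFFFFFFFG


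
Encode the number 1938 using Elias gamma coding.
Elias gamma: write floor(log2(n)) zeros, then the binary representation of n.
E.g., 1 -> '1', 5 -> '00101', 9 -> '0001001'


num_bits = floor(log2(1938)) + 1 = 11
leading_zeros = num_bits - 1 = 10
binary(1938) = 11110010010

Elias gamma(1938) = '0000000000' + '11110010010' = 000000000011110010010 (21 bits)


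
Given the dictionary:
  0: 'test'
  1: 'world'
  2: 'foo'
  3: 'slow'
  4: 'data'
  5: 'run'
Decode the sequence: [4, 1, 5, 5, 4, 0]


Look up each index in the dictionary:
  4 -> 'data'
  1 -> 'world'
  5 -> 'run'
  5 -> 'run'
  4 -> 'data'
  0 -> 'test'

Decoded: "data world run run data test"


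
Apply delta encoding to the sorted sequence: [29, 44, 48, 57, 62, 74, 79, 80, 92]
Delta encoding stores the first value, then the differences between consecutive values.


First value: 29
Deltas:
  44 - 29 = 15
  48 - 44 = 4
  57 - 48 = 9
  62 - 57 = 5
  74 - 62 = 12
  79 - 74 = 5
  80 - 79 = 1
  92 - 80 = 12


Delta encoded: [29, 15, 4, 9, 5, 12, 5, 1, 12]


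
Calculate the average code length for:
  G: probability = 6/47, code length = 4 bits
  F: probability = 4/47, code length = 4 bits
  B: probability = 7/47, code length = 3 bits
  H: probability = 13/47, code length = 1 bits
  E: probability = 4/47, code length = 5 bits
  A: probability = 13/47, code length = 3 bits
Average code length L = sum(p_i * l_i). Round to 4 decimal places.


Weighted contributions p_i * l_i:
  G: (6/47) * 4 = 24/47
  F: (4/47) * 4 = 16/47
  B: (7/47) * 3 = 21/47
  H: (13/47) * 1 = 13/47
  E: (4/47) * 5 = 20/47
  A: (13/47) * 3 = 39/47
Sum = (24 + 16 + 21 + 13 + 20 + 39)/47 = 133/47

L = 133/47 = 2.8298 bits/symbol


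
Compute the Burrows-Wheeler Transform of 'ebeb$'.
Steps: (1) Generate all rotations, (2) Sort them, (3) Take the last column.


Rotations (sorted):
  0: $ebeb -> last char: b
  1: b$ebe -> last char: e
  2: beb$e -> last char: e
  3: eb$eb -> last char: b
  4: ebeb$ -> last char: $


BWT = beeb$


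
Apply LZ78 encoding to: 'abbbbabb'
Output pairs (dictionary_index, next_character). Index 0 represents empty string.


LZ78 encoding steps:
Dictionary: {0: ''}
Step 1: w='' (idx 0), next='a' -> output (0, 'a'), add 'a' as idx 1
Step 2: w='' (idx 0), next='b' -> output (0, 'b'), add 'b' as idx 2
Step 3: w='b' (idx 2), next='b' -> output (2, 'b'), add 'bb' as idx 3
Step 4: w='b' (idx 2), next='a' -> output (2, 'a'), add 'ba' as idx 4
Step 5: w='bb' (idx 3), end of input -> output (3, '')


Encoded: [(0, 'a'), (0, 'b'), (2, 'b'), (2, 'a'), (3, '')]


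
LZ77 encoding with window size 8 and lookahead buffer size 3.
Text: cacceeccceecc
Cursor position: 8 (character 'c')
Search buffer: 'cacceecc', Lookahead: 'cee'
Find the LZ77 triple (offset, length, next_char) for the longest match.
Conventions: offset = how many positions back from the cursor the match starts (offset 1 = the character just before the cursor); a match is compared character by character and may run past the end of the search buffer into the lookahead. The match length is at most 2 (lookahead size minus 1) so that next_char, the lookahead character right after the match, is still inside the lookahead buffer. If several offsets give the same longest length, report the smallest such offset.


Try each offset into the search buffer:
  offset=1 (pos 7, char 'c'): match length 1
  offset=2 (pos 6, char 'c'): match length 1
  offset=3 (pos 5, char 'e'): match length 0
  offset=4 (pos 4, char 'e'): match length 0
  offset=5 (pos 3, char 'c'): match length 2
  offset=6 (pos 2, char 'c'): match length 1
  offset=7 (pos 1, char 'a'): match length 0
  offset=8 (pos 0, char 'c'): match length 1
Longest match has length 2 at offset 5.
next_char = character at position 8 + 2 = 10 -> 'e'

Best match: offset=5, length=2 (matching 'ce' starting at position 3)
LZ77 triple: (5, 2, 'e')


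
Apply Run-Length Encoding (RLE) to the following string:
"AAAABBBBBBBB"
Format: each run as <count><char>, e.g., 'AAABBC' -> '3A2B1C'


Scanning runs left to right:
  i=0: run of 'A' x 4 -> '4A'
  i=4: run of 'B' x 8 -> '8B'

RLE = 4A8B


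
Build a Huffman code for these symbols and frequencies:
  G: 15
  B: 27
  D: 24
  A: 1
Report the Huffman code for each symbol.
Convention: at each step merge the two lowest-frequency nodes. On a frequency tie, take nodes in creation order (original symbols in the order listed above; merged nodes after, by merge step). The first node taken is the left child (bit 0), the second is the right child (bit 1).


Huffman tree construction:
Step 1: Merge A(1) + G(15) = 16
Step 2: Merge (A+G)(16) + D(24) = 40
Step 3: Merge B(27) + ((A+G)+D)(40) = 67
Read each symbol's code off the tree from the root (left child = 0, right child = 1).

Codes:
  G: 101 (length 3)
  B: 0 (length 1)
  D: 11 (length 2)
  A: 100 (length 3)
Average code length: 123/67 = 1.8358 bits/symbol


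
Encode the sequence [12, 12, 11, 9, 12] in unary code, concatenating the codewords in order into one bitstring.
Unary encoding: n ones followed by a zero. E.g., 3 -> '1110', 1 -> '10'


Encode each number as n ones followed by a terminating 0:
  12 -> 1111111111110 (13 bits)
  12 -> 1111111111110 (13 bits)
  11 -> 111111111110 (12 bits)
  9 -> 1111111110 (10 bits)
  12 -> 1111111111110 (13 bits)
Total length = 13 + 13 + 12 + 10 + 13 = 61 bits.

Unary([12, 12, 11, 9, 12]) = 1111111111110111111111111011111111111011111111101111111111110 (61 bits)


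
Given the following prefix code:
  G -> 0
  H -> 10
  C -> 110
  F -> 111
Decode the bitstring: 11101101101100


Decoding step by step:
Bits 111 -> F
Bits 0 -> G
Bits 110 -> C
Bits 110 -> C
Bits 110 -> C
Bits 0 -> G


Decoded message: FGCCCG


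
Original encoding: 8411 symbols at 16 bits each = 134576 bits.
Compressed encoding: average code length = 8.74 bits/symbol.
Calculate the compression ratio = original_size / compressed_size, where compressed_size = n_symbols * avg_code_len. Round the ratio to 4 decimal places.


original_size = n_symbols * orig_bits = 8411 * 16 = 134576 bits
compressed_size = n_symbols * avg_code_len = 8411 * 8.74 = 73512.14 bits
ratio = original_size / compressed_size = 134576 / 73512.14 = 1.8307

Compression ratio = 1.8307


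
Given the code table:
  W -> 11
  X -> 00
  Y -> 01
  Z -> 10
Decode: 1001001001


Decoding:
10 -> Z
01 -> Y
00 -> X
10 -> Z
01 -> Y


Result: ZYXZY


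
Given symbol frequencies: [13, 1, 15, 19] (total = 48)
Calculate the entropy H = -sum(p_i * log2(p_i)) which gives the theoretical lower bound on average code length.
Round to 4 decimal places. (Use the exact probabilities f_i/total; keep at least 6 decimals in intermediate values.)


Per-symbol terms -p_i * log2(p_i) with p_i = f_i/48:
  p = 13/48 = 0.270833: log2(p) = -1.884523, -p*log2(p) = 0.510392
  p = 1/48 = 0.020833: log2(p) = -5.584963, -p*log2(p) = 0.116353
  p = 15/48 = 0.312500: log2(p) = -1.678072, -p*log2(p) = 0.524397
  p = 19/48 = 0.395833: log2(p) = -1.337035, -p*log2(p) = 0.529243
H = 0.510392 + 0.116353 + 0.524397 + 0.529243 = 1.680385

H = 1.6804 bits/symbol


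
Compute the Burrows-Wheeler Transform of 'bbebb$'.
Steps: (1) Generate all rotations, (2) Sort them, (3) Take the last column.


Rotations (sorted):
  0: $bbebb -> last char: b
  1: b$bbeb -> last char: b
  2: bb$bbe -> last char: e
  3: bbebb$ -> last char: $
  4: bebb$b -> last char: b
  5: ebb$bb -> last char: b


BWT = bbe$bb


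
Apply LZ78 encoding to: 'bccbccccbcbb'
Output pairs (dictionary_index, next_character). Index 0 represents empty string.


LZ78 encoding steps:
Dictionary: {0: ''}
Step 1: w='' (idx 0), next='b' -> output (0, 'b'), add 'b' as idx 1
Step 2: w='' (idx 0), next='c' -> output (0, 'c'), add 'c' as idx 2
Step 3: w='c' (idx 2), next='b' -> output (2, 'b'), add 'cb' as idx 3
Step 4: w='c' (idx 2), next='c' -> output (2, 'c'), add 'cc' as idx 4
Step 5: w='cc' (idx 4), next='b' -> output (4, 'b'), add 'ccb' as idx 5
Step 6: w='cb' (idx 3), next='b' -> output (3, 'b'), add 'cbb' as idx 6


Encoded: [(0, 'b'), (0, 'c'), (2, 'b'), (2, 'c'), (4, 'b'), (3, 'b')]


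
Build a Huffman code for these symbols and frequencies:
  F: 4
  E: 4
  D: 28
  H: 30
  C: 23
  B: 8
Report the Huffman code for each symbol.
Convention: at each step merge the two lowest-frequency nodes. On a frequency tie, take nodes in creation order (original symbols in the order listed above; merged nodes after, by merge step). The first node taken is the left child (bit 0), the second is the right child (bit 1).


Huffman tree construction:
Step 1: Merge F(4) + E(4) = 8
Step 2: Merge B(8) + (F+E)(8) = 16
Step 3: Merge (B+(F+E))(16) + C(23) = 39
Step 4: Merge D(28) + H(30) = 58
Step 5: Merge ((B+(F+E))+C)(39) + (D+H)(58) = 97
Read each symbol's code off the tree from the root (left child = 0, right child = 1).

Codes:
  F: 0010 (length 4)
  E: 0011 (length 4)
  D: 10 (length 2)
  H: 11 (length 2)
  C: 01 (length 2)
  B: 000 (length 3)
Average code length: 218/97 = 2.2474 bits/symbol


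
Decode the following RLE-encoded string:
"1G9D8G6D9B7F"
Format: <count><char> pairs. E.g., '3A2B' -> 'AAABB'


Expanding each <count><char> pair:
  1G -> 'G'
  9D -> 'DDDDDDDDD'
  8G -> 'GGGGGGGG'
  6D -> 'DDDDDD'
  9B -> 'BBBBBBBBB'
  7F -> 'FFFFFFF'

Decoded = GDDDDDDDDDGGGGGGGGDDDDDDBBBBBBBBBFFFFFFF


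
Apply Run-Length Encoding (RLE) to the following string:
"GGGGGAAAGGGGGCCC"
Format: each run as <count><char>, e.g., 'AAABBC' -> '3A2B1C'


Scanning runs left to right:
  i=0: run of 'G' x 5 -> '5G'
  i=5: run of 'A' x 3 -> '3A'
  i=8: run of 'G' x 5 -> '5G'
  i=13: run of 'C' x 3 -> '3C'

RLE = 5G3A5G3C


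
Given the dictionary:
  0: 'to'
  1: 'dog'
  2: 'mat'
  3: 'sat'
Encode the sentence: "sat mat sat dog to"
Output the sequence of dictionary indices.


Look up each word in the dictionary:
  'sat' -> 3
  'mat' -> 2
  'sat' -> 3
  'dog' -> 1
  'to' -> 0

Encoded: [3, 2, 3, 1, 0]


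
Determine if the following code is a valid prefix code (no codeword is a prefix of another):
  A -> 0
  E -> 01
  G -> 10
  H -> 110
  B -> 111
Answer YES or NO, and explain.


Checking each pair (does one codeword prefix another?):
  A='0' vs E='01': prefix -- VIOLATION

NO -- this is NOT a valid prefix code. A (0) is a prefix of E (01).


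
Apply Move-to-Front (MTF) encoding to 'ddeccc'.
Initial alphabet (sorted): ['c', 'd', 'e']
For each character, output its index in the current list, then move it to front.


MTF encoding:
'd': index 1 in ['c', 'd', 'e'] -> ['d', 'c', 'e']
'd': index 0 in ['d', 'c', 'e'] -> ['d', 'c', 'e']
'e': index 2 in ['d', 'c', 'e'] -> ['e', 'd', 'c']
'c': index 2 in ['e', 'd', 'c'] -> ['c', 'e', 'd']
'c': index 0 in ['c', 'e', 'd'] -> ['c', 'e', 'd']
'c': index 0 in ['c', 'e', 'd'] -> ['c', 'e', 'd']


Output: [1, 0, 2, 2, 0, 0]


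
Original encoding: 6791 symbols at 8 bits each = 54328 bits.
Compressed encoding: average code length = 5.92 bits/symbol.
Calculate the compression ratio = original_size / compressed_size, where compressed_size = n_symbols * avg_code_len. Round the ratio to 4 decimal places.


original_size = n_symbols * orig_bits = 6791 * 8 = 54328 bits
compressed_size = n_symbols * avg_code_len = 6791 * 5.92 = 40202.72 bits
ratio = original_size / compressed_size = 54328 / 40202.72 = 1.3514

Compression ratio = 1.3514


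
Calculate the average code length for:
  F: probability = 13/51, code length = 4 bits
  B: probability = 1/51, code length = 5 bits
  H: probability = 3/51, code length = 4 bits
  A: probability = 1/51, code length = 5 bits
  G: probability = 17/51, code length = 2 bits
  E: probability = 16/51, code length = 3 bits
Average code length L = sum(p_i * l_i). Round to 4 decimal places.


Weighted contributions p_i * l_i:
  F: (13/51) * 4 = 52/51
  B: (1/51) * 5 = 5/51
  H: (3/51) * 4 = 12/51
  A: (1/51) * 5 = 5/51
  G: (17/51) * 2 = 34/51
  E: (16/51) * 3 = 48/51
Sum = (52 + 5 + 12 + 5 + 34 + 48)/51 = 156/51

L = 156/51 = 3.0588 bits/symbol


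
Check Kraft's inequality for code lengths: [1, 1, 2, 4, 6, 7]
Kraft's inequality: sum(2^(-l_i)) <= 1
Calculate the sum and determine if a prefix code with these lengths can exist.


Sum = 2^(-1) + 2^(-1) + 2^(-2) + 2^(-4) + 2^(-6) + 2^(-7)
    = 0.5 + 0.5 + 0.25 + 0.0625 + 0.015625 + 0.0078125
    = 171/128 = 1.3359375
Since 1.3359375 > 1, Kraft's inequality is NOT satisfied.
A prefix code with these lengths CANNOT exist.

Kraft sum = 1.3359375. Not satisfied.


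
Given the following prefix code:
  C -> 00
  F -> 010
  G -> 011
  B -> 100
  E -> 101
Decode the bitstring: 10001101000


Decoding step by step:
Bits 100 -> B
Bits 011 -> G
Bits 010 -> F
Bits 00 -> C


Decoded message: BGFC


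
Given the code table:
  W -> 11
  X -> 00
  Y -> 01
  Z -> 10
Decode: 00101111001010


Decoding:
00 -> X
10 -> Z
11 -> W
11 -> W
00 -> X
10 -> Z
10 -> Z


Result: XZWWXZZ


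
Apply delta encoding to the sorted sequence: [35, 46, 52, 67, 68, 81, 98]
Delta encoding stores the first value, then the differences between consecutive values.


First value: 35
Deltas:
  46 - 35 = 11
  52 - 46 = 6
  67 - 52 = 15
  68 - 67 = 1
  81 - 68 = 13
  98 - 81 = 17


Delta encoded: [35, 11, 6, 15, 1, 13, 17]


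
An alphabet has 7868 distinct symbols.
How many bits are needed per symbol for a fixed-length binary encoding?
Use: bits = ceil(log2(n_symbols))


log2(7868) = 12.9418
Bracket: 2^12 = 4096 < 7868 <= 2^13 = 8192
So ceil(log2(7868)) = 13

bits = ceil(log2(7868)) = ceil(12.9418) = 13 bits


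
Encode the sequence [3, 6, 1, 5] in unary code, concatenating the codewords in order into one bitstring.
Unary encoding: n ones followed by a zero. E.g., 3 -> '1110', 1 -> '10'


Encode each number as n ones followed by a terminating 0:
  3 -> 1110 (4 bits)
  6 -> 1111110 (7 bits)
  1 -> 10 (2 bits)
  5 -> 111110 (6 bits)
Total length = 4 + 7 + 2 + 6 = 19 bits.

Unary([3, 6, 1, 5]) = 1110111111010111110 (19 bits)


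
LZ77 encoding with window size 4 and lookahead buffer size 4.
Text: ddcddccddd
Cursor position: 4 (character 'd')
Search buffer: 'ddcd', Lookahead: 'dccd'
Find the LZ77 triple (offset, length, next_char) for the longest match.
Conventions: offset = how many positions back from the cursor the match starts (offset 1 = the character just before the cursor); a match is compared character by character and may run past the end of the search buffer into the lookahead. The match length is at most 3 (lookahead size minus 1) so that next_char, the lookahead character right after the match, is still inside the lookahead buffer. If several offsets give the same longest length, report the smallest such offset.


Try each offset into the search buffer:
  offset=1 (pos 3, char 'd'): match length 1
  offset=2 (pos 2, char 'c'): match length 0
  offset=3 (pos 1, char 'd'): match length 2
  offset=4 (pos 0, char 'd'): match length 1
Longest match has length 2 at offset 3.
next_char = character at position 4 + 2 = 6 -> 'c'

Best match: offset=3, length=2 (matching 'dc' starting at position 1)
LZ77 triple: (3, 2, 'c')


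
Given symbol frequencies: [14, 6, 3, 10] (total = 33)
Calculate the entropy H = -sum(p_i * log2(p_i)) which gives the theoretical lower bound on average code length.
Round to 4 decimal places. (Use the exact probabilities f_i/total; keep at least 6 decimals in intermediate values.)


Per-symbol terms -p_i * log2(p_i) with p_i = f_i/33:
  p = 14/33 = 0.424242: log2(p) = -1.237039, -p*log2(p) = 0.524805
  p = 6/33 = 0.181818: log2(p) = -2.459432, -p*log2(p) = 0.447169
  p = 3/33 = 0.090909: log2(p) = -3.459432, -p*log2(p) = 0.314494
  p = 10/33 = 0.303030: log2(p) = -1.722466, -p*log2(p) = 0.521959
H = 0.524805 + 0.447169 + 0.314494 + 0.521959 = 1.808427

H = 1.8084 bits/symbol


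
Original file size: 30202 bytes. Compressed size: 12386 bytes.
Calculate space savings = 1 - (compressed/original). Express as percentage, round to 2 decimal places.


ratio = compressed/original = 12386/30202 = 0.410105
savings = 1 - ratio = 1 - 0.410105 = 0.589895
as a percentage: 0.589895 * 100 = 58.99%

Space savings = 1 - 12386/30202 = 58.99%


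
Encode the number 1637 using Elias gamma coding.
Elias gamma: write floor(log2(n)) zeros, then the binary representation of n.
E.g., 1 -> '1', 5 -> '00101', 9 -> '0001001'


num_bits = floor(log2(1637)) + 1 = 11
leading_zeros = num_bits - 1 = 10
binary(1637) = 11001100101

Elias gamma(1637) = '0000000000' + '11001100101' = 000000000011001100101 (21 bits)


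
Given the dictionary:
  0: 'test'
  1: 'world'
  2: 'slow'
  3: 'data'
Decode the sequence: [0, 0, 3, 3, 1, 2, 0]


Look up each index in the dictionary:
  0 -> 'test'
  0 -> 'test'
  3 -> 'data'
  3 -> 'data'
  1 -> 'world'
  2 -> 'slow'
  0 -> 'test'

Decoded: "test test data data world slow test"


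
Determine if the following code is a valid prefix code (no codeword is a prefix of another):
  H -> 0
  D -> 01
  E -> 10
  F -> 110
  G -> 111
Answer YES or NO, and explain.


Checking each pair (does one codeword prefix another?):
  H='0' vs D='01': prefix -- VIOLATION

NO -- this is NOT a valid prefix code. H (0) is a prefix of D (01).
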